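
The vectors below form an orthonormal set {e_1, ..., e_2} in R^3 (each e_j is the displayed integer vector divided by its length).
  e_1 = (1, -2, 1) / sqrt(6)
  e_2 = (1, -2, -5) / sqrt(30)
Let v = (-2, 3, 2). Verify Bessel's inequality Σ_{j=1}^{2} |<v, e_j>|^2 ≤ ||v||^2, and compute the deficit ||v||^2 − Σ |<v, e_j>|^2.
Σ |<v, e_j>|^2 = 84/5; ||v||^2 = 17; deficit = 1/5

Write each e_j = u_j / sqrt(<u_j, u_j>) where u_j is the displayed integer vector. Then <v, e_j> = <v, u_j> / sqrt(<u_j, u_j>), so |<v, e_j>|^2 = <v, u_j>^2 / <u_j, u_j>.
Coefficients: <v, e_1> = -6/sqrt(6), <v, e_2> = -18/sqrt(30).
Square and sum: Σ |<v, e_j>|^2 = 84/5.
Compute ||v||^2 = v·v = 17.
Deficit = 17 − 84/5 = 1/5 ≥ 0, confirming Bessel's inequality. (The deficit equals ||v − Σ <v,e_j> e_j||^2, the squared distance from v to span{e_j}.)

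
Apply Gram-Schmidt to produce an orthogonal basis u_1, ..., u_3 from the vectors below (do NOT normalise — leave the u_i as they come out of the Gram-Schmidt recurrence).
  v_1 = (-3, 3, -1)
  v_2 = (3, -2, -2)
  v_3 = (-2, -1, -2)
Orthogonal basis:
  u_1 = (-3, 3, -1)
  u_2 = (18/19, 1/19, -51/19)
  u_3 = (-124/77, -279/154, -93/154)

Apply the Gram-Schmidt recurrence
  u_1 = v_1
  u_i = v_i − Σ_{j<i} ((v_i · u_j) / (u_j · u_j)) · u_j.

Step by step this gives:
  u_1 = (-3, 3, -1)
  u_2 = (18/19, 1/19, -51/19)
  u_3 = (-124/77, -279/154, -93/154)

Orthogonality check:
  u_2 · u_1 = 0 (should be 0)
  u_3 · u_1 = 0 (should be 0)
  u_3 · u_2 = 0 (should be 0)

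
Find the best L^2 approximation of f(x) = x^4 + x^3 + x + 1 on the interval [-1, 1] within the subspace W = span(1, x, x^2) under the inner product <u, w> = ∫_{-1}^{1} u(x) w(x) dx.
g(x) = 6*x^2/7 + 8*x/5 + 32/35

The best approximation g ∈ W is the orthogonal projection of f onto W. Writing g = a_0 + a_1 x + a_2 x^2, the coefficients solve the normal equations G · a = b where
  G_{ij} = <φ_i, φ_j> and b_i = <f, φ_i>, with φ_0 = 1, φ_1 = x, φ_2 = x^2.
G =
  [2, 0, 2/3]
  [0, 2/3, 0]
  [2/3, 0, 2/5],
b = (12/5, 16/15, 20/21).
Solving gives a_0 = 32/35, a_1 = 8/5, a_2 = 6/7, so
  g(x) = 6*x^2/7 + 8*x/5 + 32/35.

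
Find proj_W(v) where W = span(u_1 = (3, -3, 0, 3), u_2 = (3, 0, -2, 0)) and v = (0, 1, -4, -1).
proj_W(v) = (4/3, 5/3, -2, -5/3)

Set up U = [u_1 | ... | u_2] ∈ R^(4×2). The projector onto W = col(U) is P = U (U^T U)^(-1) U^T.
Compute U^T U =
  [27, 9]
  [9, 13],
and U^T v = (-6, 8).
Solve U^T U · c = U^T v for the coefficients: c = (-5/9, 1). The projection is proj_W(v) = U c.
Check: (v - proj_W(v)) · u_1 = 0  (should be 0).
Check: (v - proj_W(v)) · u_2 = 0  (should be 0).
Result: proj_W(v) = (4/3, 5/3, -2, -5/3).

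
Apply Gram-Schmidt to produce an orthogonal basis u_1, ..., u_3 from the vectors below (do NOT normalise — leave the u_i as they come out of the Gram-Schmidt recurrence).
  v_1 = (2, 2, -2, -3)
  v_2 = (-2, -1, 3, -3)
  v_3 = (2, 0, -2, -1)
Orthogonal basis:
  u_1 = (2, 2, -2, -3)
  u_2 = (-12/7, -5/7, 19/7, -24/7)
  u_3 = (128/237, -289/237, -71/237, -20/79)

Apply the Gram-Schmidt recurrence
  u_1 = v_1
  u_i = v_i − Σ_{j<i} ((v_i · u_j) / (u_j · u_j)) · u_j.

Step by step this gives:
  u_1 = (2, 2, -2, -3)
  u_2 = (-12/7, -5/7, 19/7, -24/7)
  u_3 = (128/237, -289/237, -71/237, -20/79)

Orthogonality check:
  u_2 · u_1 = 0 (should be 0)
  u_3 · u_1 = 0 (should be 0)
  u_3 · u_2 = 0 (should be 0)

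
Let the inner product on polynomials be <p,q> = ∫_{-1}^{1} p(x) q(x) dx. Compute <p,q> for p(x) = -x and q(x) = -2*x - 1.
<p,q> = 4/3

Expand the product: p(x)·q(x) = 2*x^2 + x.
∫_{-1}^{1} of each monomial x^k gives [2/(k+1) if k even, 0 if k odd]. Integrating term-by-term (or equivalently evaluating the antiderivative F(x) = 2*x^3/3 + x^2/2 at the endpoints):
  F(1) − F(−1) = 7/6 − (-1/6) = 4/3.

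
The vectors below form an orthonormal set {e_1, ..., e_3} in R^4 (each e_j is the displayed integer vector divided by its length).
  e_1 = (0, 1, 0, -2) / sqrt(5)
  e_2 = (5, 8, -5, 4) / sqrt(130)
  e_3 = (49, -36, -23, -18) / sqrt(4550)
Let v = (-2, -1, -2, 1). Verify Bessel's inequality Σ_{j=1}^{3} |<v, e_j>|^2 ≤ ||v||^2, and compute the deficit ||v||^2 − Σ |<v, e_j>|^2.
Σ |<v, e_j>|^2 = 381/175; ||v||^2 = 10; deficit = 1369/175

Write each e_j = u_j / sqrt(<u_j, u_j>) where u_j is the displayed integer vector. Then <v, e_j> = <v, u_j> / sqrt(<u_j, u_j>), so |<v, e_j>|^2 = <v, u_j>^2 / <u_j, u_j>.
Coefficients: <v, e_1> = -3/sqrt(5), <v, e_2> = -4/sqrt(130), <v, e_3> = -34/sqrt(4550).
Square and sum: Σ |<v, e_j>|^2 = 381/175.
Compute ||v||^2 = v·v = 10.
Deficit = 10 − 381/175 = 1369/175 ≥ 0, confirming Bessel's inequality. (The deficit equals ||v − Σ <v,e_j> e_j||^2, the squared distance from v to span{e_j}.)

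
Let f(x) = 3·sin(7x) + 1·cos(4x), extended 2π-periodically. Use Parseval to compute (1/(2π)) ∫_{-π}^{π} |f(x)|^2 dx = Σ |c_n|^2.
Σ |c_n|^2 = 5

Expand |f|^2 and use orthogonality of {sin(nx), cos(mx)} on [-π, π]:
  ∫_{-π}^{π} sin(nx)^2 dx = π, ∫ cos(mx)^2 dx = π, and cross terms integrate to 0.
So ∫_{-π}^{π} f(x)^2 dx = 3^2 · π + 1^2 · π = (9 + 1)π.
Divide by 2π: (9 + 1)/2 = 5.
By Parseval, this equals Σ |c_n|^2.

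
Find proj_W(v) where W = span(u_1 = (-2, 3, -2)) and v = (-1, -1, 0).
proj_W(v) = (2/17, -3/17, 2/17)

Set up U = [u_1 | ... | u_1] ∈ R^(3×1). The projector onto W = col(U) is P = U (U^T U)^(-1) U^T.
Compute U^T U =
  [17],
and U^T v = (-1).
Solve U^T U · c = U^T v for the coefficients: c = (-1/17). The projection is proj_W(v) = U c.
Check: (v - proj_W(v)) · u_1 = 0  (should be 0).
Result: proj_W(v) = (2/17, -3/17, 2/17).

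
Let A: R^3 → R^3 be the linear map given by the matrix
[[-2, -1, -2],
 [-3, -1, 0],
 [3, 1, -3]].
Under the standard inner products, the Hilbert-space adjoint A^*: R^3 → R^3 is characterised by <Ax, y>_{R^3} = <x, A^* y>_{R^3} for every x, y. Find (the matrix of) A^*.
A^* = A^T =
[[-2, -3, 3],
 [-1, -1, 1],
 [-2, 0, -3]]

For real matrices with standard dot products, the defining identity <Ax, y> = <x, A^* y> gives (Ax)^T y = x^T (A^*) y, i.e. x^T A^T y = x^T (A^*) y. Since this holds for all x, y, we must have A^* = A^T. Therefore
A^* =
[[-2, -3, 3],
 [-1, -1, 1],
 [-2, 0, -3]].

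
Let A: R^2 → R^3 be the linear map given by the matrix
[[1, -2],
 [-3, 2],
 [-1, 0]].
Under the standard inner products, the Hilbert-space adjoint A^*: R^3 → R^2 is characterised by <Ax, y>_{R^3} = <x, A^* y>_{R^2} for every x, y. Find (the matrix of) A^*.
A^* = A^T =
[[1, -3, -1],
 [-2, 2, 0]]

For real matrices with standard dot products, the defining identity <Ax, y> = <x, A^* y> gives (Ax)^T y = x^T (A^*) y, i.e. x^T A^T y = x^T (A^*) y. Since this holds for all x, y, we must have A^* = A^T. Therefore
A^* =
[[1, -3, -1],
 [-2, 2, 0]].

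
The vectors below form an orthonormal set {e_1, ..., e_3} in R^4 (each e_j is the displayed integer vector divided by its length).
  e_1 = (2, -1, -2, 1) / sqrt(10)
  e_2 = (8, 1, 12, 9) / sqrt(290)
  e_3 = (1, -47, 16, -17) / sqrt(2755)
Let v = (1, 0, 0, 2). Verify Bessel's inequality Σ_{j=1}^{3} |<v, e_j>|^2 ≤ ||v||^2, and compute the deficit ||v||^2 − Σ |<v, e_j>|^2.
Σ |<v, e_j>|^2 = 411/95; ||v||^2 = 5; deficit = 64/95

Write each e_j = u_j / sqrt(<u_j, u_j>) where u_j is the displayed integer vector. Then <v, e_j> = <v, u_j> / sqrt(<u_j, u_j>), so |<v, e_j>|^2 = <v, u_j>^2 / <u_j, u_j>.
Coefficients: <v, e_1> = 4/sqrt(10), <v, e_2> = 26/sqrt(290), <v, e_3> = -33/sqrt(2755).
Square and sum: Σ |<v, e_j>|^2 = 411/95.
Compute ||v||^2 = v·v = 5.
Deficit = 5 − 411/95 = 64/95 ≥ 0, confirming Bessel's inequality. (The deficit equals ||v − Σ <v,e_j> e_j||^2, the squared distance from v to span{e_j}.)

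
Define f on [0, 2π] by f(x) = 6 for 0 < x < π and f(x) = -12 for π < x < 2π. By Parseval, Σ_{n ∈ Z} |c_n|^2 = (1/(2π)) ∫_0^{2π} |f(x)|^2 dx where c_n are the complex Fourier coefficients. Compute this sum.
Σ |c_n|^2 = 90

Parseval equates the L^2 energy of f (normalised by 1/(2π)) with the ℓ^2 sum of its Fourier coefficients: (1/(2π)) ∫_0^{2π} |f|^2 = Σ |c_n|^2.
Compute the left side: (1/(2π)) [∫_0^π 6^2 dx + ∫_π^{2π} (-12)^2 dx] = (1/(2π)) · (36π + 144π) = (36 + 144)/2 = 90.
So Σ_{n ∈ Z} |c_n|^2 = 90.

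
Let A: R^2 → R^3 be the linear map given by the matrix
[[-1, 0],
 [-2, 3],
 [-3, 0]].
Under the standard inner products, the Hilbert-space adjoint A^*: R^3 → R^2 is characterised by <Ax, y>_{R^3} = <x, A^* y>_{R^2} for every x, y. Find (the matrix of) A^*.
A^* = A^T =
[[-1, -2, -3],
 [0, 3, 0]]

For real matrices with standard dot products, the defining identity <Ax, y> = <x, A^* y> gives (Ax)^T y = x^T (A^*) y, i.e. x^T A^T y = x^T (A^*) y. Since this holds for all x, y, we must have A^* = A^T. Therefore
A^* =
[[-1, -2, -3],
 [0, 3, 0]].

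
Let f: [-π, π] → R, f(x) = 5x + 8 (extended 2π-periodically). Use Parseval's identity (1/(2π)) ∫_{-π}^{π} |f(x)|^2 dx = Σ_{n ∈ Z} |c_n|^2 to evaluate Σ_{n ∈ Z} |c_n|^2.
Σ |c_n|^2 = 25π^2/3 + 64

Expand and integrate term by term over [-π, π]:
  ∫ (5x)^2 dx = 25·(2π^3/3); ∫ 2·5·(8)·x dx = 0 (odd integrand); ∫ 8^2 dx = 64·2π.
So (1/(2π)) ∫_{-π}^{π} (5x + 8)^2 dx = 25π^2/3 + 64 = 25π^2/3 + 64.
Parseval ⇒ Σ |c_n|^2 = 25π^2/3 + 64.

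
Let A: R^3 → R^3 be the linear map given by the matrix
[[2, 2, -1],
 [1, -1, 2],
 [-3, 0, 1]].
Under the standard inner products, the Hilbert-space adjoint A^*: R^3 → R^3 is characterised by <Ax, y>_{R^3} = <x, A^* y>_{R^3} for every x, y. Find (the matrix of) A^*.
A^* = A^T =
[[2, 1, -3],
 [2, -1, 0],
 [-1, 2, 1]]

For real matrices with standard dot products, the defining identity <Ax, y> = <x, A^* y> gives (Ax)^T y = x^T (A^*) y, i.e. x^T A^T y = x^T (A^*) y. Since this holds for all x, y, we must have A^* = A^T. Therefore
A^* =
[[2, 1, -3],
 [2, -1, 0],
 [-1, 2, 1]].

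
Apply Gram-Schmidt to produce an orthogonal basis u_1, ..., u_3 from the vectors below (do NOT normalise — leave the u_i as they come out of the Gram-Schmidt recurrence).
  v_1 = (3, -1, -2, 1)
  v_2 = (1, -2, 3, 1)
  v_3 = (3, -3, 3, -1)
Orthogonal basis:
  u_1 = (3, -1, -2, 1)
  u_2 = (1, -2, 3, 1)
  u_3 = (13/15, -2/5, 4/15, -37/15)

Apply the Gram-Schmidt recurrence
  u_1 = v_1
  u_i = v_i − Σ_{j<i} ((v_i · u_j) / (u_j · u_j)) · u_j.

Step by step this gives:
  u_1 = (3, -1, -2, 1)
  u_2 = (1, -2, 3, 1)
  u_3 = (13/15, -2/5, 4/15, -37/15)

Orthogonality check:
  u_2 · u_1 = 0 (should be 0)
  u_3 · u_1 = 0 (should be 0)
  u_3 · u_2 = 0 (should be 0)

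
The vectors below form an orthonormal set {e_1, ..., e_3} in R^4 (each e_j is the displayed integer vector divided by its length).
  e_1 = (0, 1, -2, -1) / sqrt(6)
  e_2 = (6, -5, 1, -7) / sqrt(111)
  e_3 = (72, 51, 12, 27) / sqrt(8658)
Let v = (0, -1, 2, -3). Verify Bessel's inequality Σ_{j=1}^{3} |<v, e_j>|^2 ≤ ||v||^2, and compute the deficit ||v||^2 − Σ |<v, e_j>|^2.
Σ |<v, e_j>|^2 = 118/13; ||v||^2 = 14; deficit = 64/13

Write each e_j = u_j / sqrt(<u_j, u_j>) where u_j is the displayed integer vector. Then <v, e_j> = <v, u_j> / sqrt(<u_j, u_j>), so |<v, e_j>|^2 = <v, u_j>^2 / <u_j, u_j>.
Coefficients: <v, e_1> = -2/sqrt(6), <v, e_2> = 28/sqrt(111), <v, e_3> = -108/sqrt(8658).
Square and sum: Σ |<v, e_j>|^2 = 118/13.
Compute ||v||^2 = v·v = 14.
Deficit = 14 − 118/13 = 64/13 ≥ 0, confirming Bessel's inequality. (The deficit equals ||v − Σ <v,e_j> e_j||^2, the squared distance from v to span{e_j}.)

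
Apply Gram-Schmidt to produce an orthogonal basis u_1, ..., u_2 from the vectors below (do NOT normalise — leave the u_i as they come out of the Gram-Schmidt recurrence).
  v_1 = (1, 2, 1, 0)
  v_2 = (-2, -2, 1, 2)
Orthogonal basis:
  u_1 = (1, 2, 1, 0)
  u_2 = (-7/6, -1/3, 11/6, 2)

Apply the Gram-Schmidt recurrence
  u_1 = v_1
  u_i = v_i − Σ_{j<i} ((v_i · u_j) / (u_j · u_j)) · u_j.

Step by step this gives:
  u_1 = (1, 2, 1, 0)
  u_2 = (-7/6, -1/3, 11/6, 2)

Orthogonality check:
  u_2 · u_1 = 0 (should be 0)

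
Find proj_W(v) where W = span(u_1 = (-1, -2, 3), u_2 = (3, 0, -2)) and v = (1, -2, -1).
proj_W(v) = (165/101, -90/101, -5/101)

Set up U = [u_1 | ... | u_2] ∈ R^(3×2). The projector onto W = col(U) is P = U (U^T U)^(-1) U^T.
Compute U^T U =
  [14, -9]
  [-9, 13],
and U^T v = (0, 5).
Solve U^T U · c = U^T v for the coefficients: c = (45/101, 70/101). The projection is proj_W(v) = U c.
Check: (v - proj_W(v)) · u_1 = 0  (should be 0).
Check: (v - proj_W(v)) · u_2 = 0  (should be 0).
Result: proj_W(v) = (165/101, -90/101, -5/101).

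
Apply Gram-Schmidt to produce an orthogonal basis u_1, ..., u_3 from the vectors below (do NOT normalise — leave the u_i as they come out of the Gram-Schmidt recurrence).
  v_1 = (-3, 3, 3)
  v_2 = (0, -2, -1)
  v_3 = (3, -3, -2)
Orthogonal basis:
  u_1 = (-3, 3, 3)
  u_2 = (-1, -1, 0)
  u_3 = (1/3, -1/3, 2/3)

Apply the Gram-Schmidt recurrence
  u_1 = v_1
  u_i = v_i − Σ_{j<i} ((v_i · u_j) / (u_j · u_j)) · u_j.

Step by step this gives:
  u_1 = (-3, 3, 3)
  u_2 = (-1, -1, 0)
  u_3 = (1/3, -1/3, 2/3)

Orthogonality check:
  u_2 · u_1 = 0 (should be 0)
  u_3 · u_1 = 0 (should be 0)
  u_3 · u_2 = 0 (should be 0)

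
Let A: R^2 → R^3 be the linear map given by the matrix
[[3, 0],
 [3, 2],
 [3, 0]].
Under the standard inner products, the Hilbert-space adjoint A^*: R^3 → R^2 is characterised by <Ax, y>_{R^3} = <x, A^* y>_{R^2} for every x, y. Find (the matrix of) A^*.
A^* = A^T =
[[3, 3, 3],
 [0, 2, 0]]

For real matrices with standard dot products, the defining identity <Ax, y> = <x, A^* y> gives (Ax)^T y = x^T (A^*) y, i.e. x^T A^T y = x^T (A^*) y. Since this holds for all x, y, we must have A^* = A^T. Therefore
A^* =
[[3, 3, 3],
 [0, 2, 0]].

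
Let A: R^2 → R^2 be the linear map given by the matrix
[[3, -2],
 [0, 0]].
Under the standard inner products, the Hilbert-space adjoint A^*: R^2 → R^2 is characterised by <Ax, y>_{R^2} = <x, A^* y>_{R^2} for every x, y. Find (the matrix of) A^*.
A^* = A^T =
[[3, 0],
 [-2, 0]]

For real matrices with standard dot products, the defining identity <Ax, y> = <x, A^* y> gives (Ax)^T y = x^T (A^*) y, i.e. x^T A^T y = x^T (A^*) y. Since this holds for all x, y, we must have A^* = A^T. Therefore
A^* =
[[3, 0],
 [-2, 0]].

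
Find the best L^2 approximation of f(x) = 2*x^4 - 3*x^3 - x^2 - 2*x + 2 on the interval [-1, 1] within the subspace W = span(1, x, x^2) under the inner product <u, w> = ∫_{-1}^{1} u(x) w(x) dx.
g(x) = 5*x^2/7 - 19*x/5 + 64/35

The best approximation g ∈ W is the orthogonal projection of f onto W. Writing g = a_0 + a_1 x + a_2 x^2, the coefficients solve the normal equations G · a = b where
  G_{ij} = <φ_i, φ_j> and b_i = <f, φ_i>, with φ_0 = 1, φ_1 = x, φ_2 = x^2.
G =
  [2, 0, 2/3]
  [0, 2/3, 0]
  [2/3, 0, 2/5],
b = (62/15, -38/15, 158/105).
Solving gives a_0 = 64/35, a_1 = -19/5, a_2 = 5/7, so
  g(x) = 5*x^2/7 - 19*x/5 + 64/35.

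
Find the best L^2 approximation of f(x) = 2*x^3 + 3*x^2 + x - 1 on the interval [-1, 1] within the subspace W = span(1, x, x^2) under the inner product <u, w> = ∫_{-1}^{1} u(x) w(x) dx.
g(x) = 3*x^2 + 11*x/5 - 1

The best approximation g ∈ W is the orthogonal projection of f onto W. Writing g = a_0 + a_1 x + a_2 x^2, the coefficients solve the normal equations G · a = b where
  G_{ij} = <φ_i, φ_j> and b_i = <f, φ_i>, with φ_0 = 1, φ_1 = x, φ_2 = x^2.
G =
  [2, 0, 2/3]
  [0, 2/3, 0]
  [2/3, 0, 2/5],
b = (0, 22/15, 8/15).
Solving gives a_0 = -1, a_1 = 11/5, a_2 = 3, so
  g(x) = 3*x^2 + 11*x/5 - 1.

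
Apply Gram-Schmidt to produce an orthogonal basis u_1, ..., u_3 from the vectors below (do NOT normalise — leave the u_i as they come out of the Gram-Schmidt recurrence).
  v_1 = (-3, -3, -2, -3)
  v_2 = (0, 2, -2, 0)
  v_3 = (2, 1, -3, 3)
Orthogonal basis:
  u_1 = (-3, -3, -2, -3)
  u_2 = (-6/31, 56/31, -66/31, -6/31)
  u_3 = (62/61, -111/61, -111/61, 123/61)

Apply the Gram-Schmidt recurrence
  u_1 = v_1
  u_i = v_i − Σ_{j<i} ((v_i · u_j) / (u_j · u_j)) · u_j.

Step by step this gives:
  u_1 = (-3, -3, -2, -3)
  u_2 = (-6/31, 56/31, -66/31, -6/31)
  u_3 = (62/61, -111/61, -111/61, 123/61)

Orthogonality check:
  u_2 · u_1 = 0 (should be 0)
  u_3 · u_1 = 0 (should be 0)
  u_3 · u_2 = 0 (should be 0)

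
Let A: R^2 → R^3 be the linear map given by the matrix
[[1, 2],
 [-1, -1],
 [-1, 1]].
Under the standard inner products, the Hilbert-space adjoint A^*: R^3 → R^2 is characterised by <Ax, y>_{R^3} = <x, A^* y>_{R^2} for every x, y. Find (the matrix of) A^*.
A^* = A^T =
[[1, -1, -1],
 [2, -1, 1]]

For real matrices with standard dot products, the defining identity <Ax, y> = <x, A^* y> gives (Ax)^T y = x^T (A^*) y, i.e. x^T A^T y = x^T (A^*) y. Since this holds for all x, y, we must have A^* = A^T. Therefore
A^* =
[[1, -1, -1],
 [2, -1, 1]].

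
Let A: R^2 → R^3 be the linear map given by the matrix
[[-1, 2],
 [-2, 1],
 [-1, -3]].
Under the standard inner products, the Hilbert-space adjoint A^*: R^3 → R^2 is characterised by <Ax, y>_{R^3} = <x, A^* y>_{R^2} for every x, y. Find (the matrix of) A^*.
A^* = A^T =
[[-1, -2, -1],
 [2, 1, -3]]

For real matrices with standard dot products, the defining identity <Ax, y> = <x, A^* y> gives (Ax)^T y = x^T (A^*) y, i.e. x^T A^T y = x^T (A^*) y. Since this holds for all x, y, we must have A^* = A^T. Therefore
A^* =
[[-1, -2, -1],
 [2, 1, -3]].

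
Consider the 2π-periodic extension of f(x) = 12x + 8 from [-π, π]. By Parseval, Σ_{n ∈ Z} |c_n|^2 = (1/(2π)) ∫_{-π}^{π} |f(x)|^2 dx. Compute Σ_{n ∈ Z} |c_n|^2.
Σ |c_n|^2 = 48π^2 + 64

Expand and integrate term by term over [-π, π]:
  ∫ (12x)^2 dx = 144·(2π^3/3); ∫ 2·12·(8)·x dx = 0 (odd integrand); ∫ 8^2 dx = 64·2π.
So (1/(2π)) ∫_{-π}^{π} (12x + 8)^2 dx = 144π^2/3 + 64 = 48π^2 + 64.
Parseval ⇒ Σ |c_n|^2 = 48π^2 + 64.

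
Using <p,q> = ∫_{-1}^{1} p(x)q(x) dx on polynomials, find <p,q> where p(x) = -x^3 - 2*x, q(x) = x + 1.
<p,q> = -26/15

Expand the product: p(x)·q(x) = -x^4 - x^3 - 2*x^2 - 2*x.
∫_{-1}^{1} of each monomial x^k gives [2/(k+1) if k even, 0 if k odd]. Integrating term-by-term (or equivalently evaluating the antiderivative F(x) = -x^5/5 - x^4/4 - 2*x^3/3 - x^2 at the endpoints):
  F(1) − F(−1) = -127/60 − (-23/60) = -26/15.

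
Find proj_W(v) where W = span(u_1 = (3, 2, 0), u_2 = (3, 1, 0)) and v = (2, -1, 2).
proj_W(v) = (2, -1, 0)

Set up U = [u_1 | ... | u_2] ∈ R^(3×2). The projector onto W = col(U) is P = U (U^T U)^(-1) U^T.
Compute U^T U =
  [13, 11]
  [11, 10],
and U^T v = (4, 5).
Solve U^T U · c = U^T v for the coefficients: c = (-5/3, 7/3). The projection is proj_W(v) = U c.
Check: (v - proj_W(v)) · u_1 = 0  (should be 0).
Check: (v - proj_W(v)) · u_2 = 0  (should be 0).
Result: proj_W(v) = (2, -1, 0).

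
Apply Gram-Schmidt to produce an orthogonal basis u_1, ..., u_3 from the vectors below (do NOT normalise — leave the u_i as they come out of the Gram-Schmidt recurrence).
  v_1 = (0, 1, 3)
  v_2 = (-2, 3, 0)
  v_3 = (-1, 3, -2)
Orthogonal basis:
  u_1 = (0, 1, 3)
  u_2 = (-2, 27/10, -9/10)
  u_3 = (117/121, 78/121, -26/121)

Apply the Gram-Schmidt recurrence
  u_1 = v_1
  u_i = v_i − Σ_{j<i} ((v_i · u_j) / (u_j · u_j)) · u_j.

Step by step this gives:
  u_1 = (0, 1, 3)
  u_2 = (-2, 27/10, -9/10)
  u_3 = (117/121, 78/121, -26/121)

Orthogonality check:
  u_2 · u_1 = 0 (should be 0)
  u_3 · u_1 = 0 (should be 0)
  u_3 · u_2 = 0 (should be 0)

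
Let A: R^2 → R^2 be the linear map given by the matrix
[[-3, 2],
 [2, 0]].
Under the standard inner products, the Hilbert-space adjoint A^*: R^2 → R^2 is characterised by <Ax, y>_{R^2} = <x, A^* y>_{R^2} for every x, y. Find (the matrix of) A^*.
A^* = A^T =
[[-3, 2],
 [2, 0]]

For real matrices with standard dot products, the defining identity <Ax, y> = <x, A^* y> gives (Ax)^T y = x^T (A^*) y, i.e. x^T A^T y = x^T (A^*) y. Since this holds for all x, y, we must have A^* = A^T. Therefore
A^* =
[[-3, 2],
 [2, 0]].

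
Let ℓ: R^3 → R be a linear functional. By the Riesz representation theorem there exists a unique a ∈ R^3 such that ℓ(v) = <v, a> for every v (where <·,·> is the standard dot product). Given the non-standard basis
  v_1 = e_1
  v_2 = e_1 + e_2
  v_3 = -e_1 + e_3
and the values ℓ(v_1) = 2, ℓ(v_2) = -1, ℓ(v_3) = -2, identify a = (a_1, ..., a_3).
a = (2, -3, 0)

Write a = (a_1, ..., a_3) in the standard basis. For each basis vector v_i, ℓ(v_i) = <v_i, a> is a linear equation in the a_j's. Collect the n equations into a matrix system V a = ℓ, where row i of V is v_i (expressed in the standard basis). Since V is invertible (lower-triangular with 1s on the diagonal, up to permutation), solve by back-substitution:
  V =
[[1, 0, 0],
 [1, 1, 0],
 [-1, 0, 1]]
  V a = (2, -1, -2)
Solving gives a = (2, -3, 0).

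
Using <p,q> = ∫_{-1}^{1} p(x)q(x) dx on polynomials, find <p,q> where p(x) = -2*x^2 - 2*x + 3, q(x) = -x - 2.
<p,q> = -8

Expand the product: p(x)·q(x) = 2*x^3 + 6*x^2 + x - 6.
∫_{-1}^{1} of each monomial x^k gives [2/(k+1) if k even, 0 if k odd]. Integrating term-by-term (or equivalently evaluating the antiderivative F(x) = x^4/2 + 2*x^3 + x^2/2 - 6*x at the endpoints):
  F(1) − F(−1) = -3 − (5) = -8.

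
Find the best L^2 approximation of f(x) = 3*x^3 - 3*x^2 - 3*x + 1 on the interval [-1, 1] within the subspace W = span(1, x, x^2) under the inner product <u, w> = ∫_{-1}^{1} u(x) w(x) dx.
g(x) = -3*x^2 - 6*x/5 + 1

The best approximation g ∈ W is the orthogonal projection of f onto W. Writing g = a_0 + a_1 x + a_2 x^2, the coefficients solve the normal equations G · a = b where
  G_{ij} = <φ_i, φ_j> and b_i = <f, φ_i>, with φ_0 = 1, φ_1 = x, φ_2 = x^2.
G =
  [2, 0, 2/3]
  [0, 2/3, 0]
  [2/3, 0, 2/5],
b = (0, -4/5, -8/15).
Solving gives a_0 = 1, a_1 = -6/5, a_2 = -3, so
  g(x) = -3*x^2 - 6*x/5 + 1.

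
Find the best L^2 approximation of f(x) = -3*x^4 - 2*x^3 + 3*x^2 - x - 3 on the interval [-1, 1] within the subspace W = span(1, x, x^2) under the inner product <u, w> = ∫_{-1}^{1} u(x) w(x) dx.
g(x) = 3*x^2/7 - 11*x/5 - 96/35

The best approximation g ∈ W is the orthogonal projection of f onto W. Writing g = a_0 + a_1 x + a_2 x^2, the coefficients solve the normal equations G · a = b where
  G_{ij} = <φ_i, φ_j> and b_i = <f, φ_i>, with φ_0 = 1, φ_1 = x, φ_2 = x^2.
G =
  [2, 0, 2/3]
  [0, 2/3, 0]
  [2/3, 0, 2/5],
b = (-26/5, -22/15, -58/35).
Solving gives a_0 = -96/35, a_1 = -11/5, a_2 = 3/7, so
  g(x) = 3*x^2/7 - 11*x/5 - 96/35.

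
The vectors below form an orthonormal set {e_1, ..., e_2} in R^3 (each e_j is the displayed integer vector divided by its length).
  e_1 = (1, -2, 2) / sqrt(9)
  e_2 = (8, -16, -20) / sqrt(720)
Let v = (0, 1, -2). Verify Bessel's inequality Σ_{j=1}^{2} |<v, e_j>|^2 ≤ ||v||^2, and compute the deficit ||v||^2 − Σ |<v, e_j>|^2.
Σ |<v, e_j>|^2 = 24/5; ||v||^2 = 5; deficit = 1/5

Write each e_j = u_j / sqrt(<u_j, u_j>) where u_j is the displayed integer vector. Then <v, e_j> = <v, u_j> / sqrt(<u_j, u_j>), so |<v, e_j>|^2 = <v, u_j>^2 / <u_j, u_j>.
Coefficients: <v, e_1> = -6/sqrt(9), <v, e_2> = 24/sqrt(720).
Square and sum: Σ |<v, e_j>|^2 = 24/5.
Compute ||v||^2 = v·v = 5.
Deficit = 5 − 24/5 = 1/5 ≥ 0, confirming Bessel's inequality. (The deficit equals ||v − Σ <v,e_j> e_j||^2, the squared distance from v to span{e_j}.)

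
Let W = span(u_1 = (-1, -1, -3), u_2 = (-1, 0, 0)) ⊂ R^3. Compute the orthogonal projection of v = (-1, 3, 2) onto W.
proj_W(v) = (-1, 9/10, 27/10)

Set up U = [u_1 | ... | u_2] ∈ R^(3×2). The projector onto W = col(U) is P = U (U^T U)^(-1) U^T.
Compute U^T U =
  [11, 1]
  [1, 1],
and U^T v = (-8, 1).
Solve U^T U · c = U^T v for the coefficients: c = (-9/10, 19/10). The projection is proj_W(v) = U c.
Check: (v - proj_W(v)) · u_1 = 0  (should be 0).
Check: (v - proj_W(v)) · u_2 = 0  (should be 0).
Result: proj_W(v) = (-1, 9/10, 27/10).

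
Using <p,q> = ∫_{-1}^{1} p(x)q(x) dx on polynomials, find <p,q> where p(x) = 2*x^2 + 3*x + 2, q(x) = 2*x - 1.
<p,q> = -4/3

Expand the product: p(x)·q(x) = 4*x^3 + 4*x^2 + x - 2.
∫_{-1}^{1} of each monomial x^k gives [2/(k+1) if k even, 0 if k odd]. Integrating term-by-term (or equivalently evaluating the antiderivative F(x) = x^4 + 4*x^3/3 + x^2/2 - 2*x at the endpoints):
  F(1) − F(−1) = 5/6 − (13/6) = -4/3.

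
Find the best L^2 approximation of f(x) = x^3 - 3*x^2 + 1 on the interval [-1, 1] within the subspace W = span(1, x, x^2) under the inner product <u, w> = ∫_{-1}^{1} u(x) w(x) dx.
g(x) = -3*x^2 + 3*x/5 + 1

The best approximation g ∈ W is the orthogonal projection of f onto W. Writing g = a_0 + a_1 x + a_2 x^2, the coefficients solve the normal equations G · a = b where
  G_{ij} = <φ_i, φ_j> and b_i = <f, φ_i>, with φ_0 = 1, φ_1 = x, φ_2 = x^2.
G =
  [2, 0, 2/3]
  [0, 2/3, 0]
  [2/3, 0, 2/5],
b = (0, 2/5, -8/15).
Solving gives a_0 = 1, a_1 = 3/5, a_2 = -3, so
  g(x) = -3*x^2 + 3*x/5 + 1.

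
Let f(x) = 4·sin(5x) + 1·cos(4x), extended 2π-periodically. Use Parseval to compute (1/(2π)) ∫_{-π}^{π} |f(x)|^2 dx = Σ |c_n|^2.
Σ |c_n|^2 = 17/2

Expand |f|^2 and use orthogonality of {sin(nx), cos(mx)} on [-π, π]:
  ∫_{-π}^{π} sin(nx)^2 dx = π, ∫ cos(mx)^2 dx = π, and cross terms integrate to 0.
So ∫_{-π}^{π} f(x)^2 dx = 4^2 · π + 1^2 · π = (16 + 1)π.
Divide by 2π: (16 + 1)/2 = 17/2.
By Parseval, this equals Σ |c_n|^2.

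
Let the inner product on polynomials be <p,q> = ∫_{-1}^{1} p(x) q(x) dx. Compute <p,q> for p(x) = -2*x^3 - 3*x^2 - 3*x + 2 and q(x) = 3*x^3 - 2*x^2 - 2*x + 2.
<p,q> = 422/105

Expand the product: p(x)·q(x) = -6*x^6 - 5*x^5 + x^4 + 14*x^3 - 4*x^2 - 10*x + 4.
∫_{-1}^{1} of each monomial x^k gives [2/(k+1) if k even, 0 if k odd]. Integrating term-by-term (or equivalently evaluating the antiderivative F(x) = -6*x^7/7 - 5*x^6/6 + x^5/5 + 7*x^4/2 - 4*x^3/3 - 5*x^2 + 4*x at the endpoints):
  F(1) − F(−1) = -34/105 − (-152/35) = 422/105.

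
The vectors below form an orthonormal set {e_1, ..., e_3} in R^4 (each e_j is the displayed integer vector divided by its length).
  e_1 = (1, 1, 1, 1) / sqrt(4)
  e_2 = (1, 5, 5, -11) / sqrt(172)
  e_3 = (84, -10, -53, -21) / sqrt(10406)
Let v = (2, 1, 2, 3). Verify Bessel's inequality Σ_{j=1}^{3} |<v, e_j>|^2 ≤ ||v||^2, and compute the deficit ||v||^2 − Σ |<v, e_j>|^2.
Σ |<v, e_j>|^2 = 35/2; ||v||^2 = 18; deficit = 1/2

Write each e_j = u_j / sqrt(<u_j, u_j>) where u_j is the displayed integer vector. Then <v, e_j> = <v, u_j> / sqrt(<u_j, u_j>), so |<v, e_j>|^2 = <v, u_j>^2 / <u_j, u_j>.
Coefficients: <v, e_1> = 8/sqrt(4), <v, e_2> = -16/sqrt(172), <v, e_3> = -11/sqrt(10406).
Square and sum: Σ |<v, e_j>|^2 = 35/2.
Compute ||v||^2 = v·v = 18.
Deficit = 18 − 35/2 = 1/2 ≥ 0, confirming Bessel's inequality. (The deficit equals ||v − Σ <v,e_j> e_j||^2, the squared distance from v to span{e_j}.)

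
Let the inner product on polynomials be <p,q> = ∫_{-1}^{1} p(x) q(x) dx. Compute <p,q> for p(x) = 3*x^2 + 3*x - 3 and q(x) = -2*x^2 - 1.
<p,q> = 28/5

Expand the product: p(x)·q(x) = -6*x^4 - 6*x^3 + 3*x^2 - 3*x + 3.
∫_{-1}^{1} of each monomial x^k gives [2/(k+1) if k even, 0 if k odd]. Integrating term-by-term (or equivalently evaluating the antiderivative F(x) = -6*x^5/5 - 3*x^4/2 + x^3 - 3*x^2/2 + 3*x at the endpoints):
  F(1) − F(−1) = -1/5 − (-29/5) = 28/5.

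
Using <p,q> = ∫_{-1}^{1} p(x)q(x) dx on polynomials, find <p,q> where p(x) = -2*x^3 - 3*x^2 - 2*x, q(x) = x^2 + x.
<p,q> = -10/3

Expand the product: p(x)·q(x) = -2*x^5 - 5*x^4 - 5*x^3 - 2*x^2.
∫_{-1}^{1} of each monomial x^k gives [2/(k+1) if k even, 0 if k odd]. Integrating term-by-term (or equivalently evaluating the antiderivative F(x) = -x^6/3 - x^5 - 5*x^4/4 - 2*x^3/3 at the endpoints):
  F(1) − F(−1) = -13/4 − (1/12) = -10/3.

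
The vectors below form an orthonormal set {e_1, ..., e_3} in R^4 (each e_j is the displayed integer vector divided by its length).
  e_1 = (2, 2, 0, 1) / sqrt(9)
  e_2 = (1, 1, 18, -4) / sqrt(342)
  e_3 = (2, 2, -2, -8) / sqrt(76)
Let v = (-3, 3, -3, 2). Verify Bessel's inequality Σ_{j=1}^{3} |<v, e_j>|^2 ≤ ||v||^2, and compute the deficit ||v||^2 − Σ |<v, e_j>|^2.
Σ |<v, e_j>|^2 = 13; ||v||^2 = 31; deficit = 18

Write each e_j = u_j / sqrt(<u_j, u_j>) where u_j is the displayed integer vector. Then <v, e_j> = <v, u_j> / sqrt(<u_j, u_j>), so |<v, e_j>|^2 = <v, u_j>^2 / <u_j, u_j>.
Coefficients: <v, e_1> = 2/sqrt(9), <v, e_2> = -62/sqrt(342), <v, e_3> = -10/sqrt(76).
Square and sum: Σ |<v, e_j>|^2 = 13.
Compute ||v||^2 = v·v = 31.
Deficit = 31 − 13 = 18 ≥ 0, confirming Bessel's inequality. (The deficit equals ||v − Σ <v,e_j> e_j||^2, the squared distance from v to span{e_j}.)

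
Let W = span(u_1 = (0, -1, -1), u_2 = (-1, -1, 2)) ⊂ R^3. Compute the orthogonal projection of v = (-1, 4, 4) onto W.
proj_W(v) = (-2/11, 41/11, 47/11)

Set up U = [u_1 | ... | u_2] ∈ R^(3×2). The projector onto W = col(U) is P = U (U^T U)^(-1) U^T.
Compute U^T U =
  [2, -1]
  [-1, 6],
and U^T v = (-8, 5).
Solve U^T U · c = U^T v for the coefficients: c = (-43/11, 2/11). The projection is proj_W(v) = U c.
Check: (v - proj_W(v)) · u_1 = 0  (should be 0).
Check: (v - proj_W(v)) · u_2 = 0  (should be 0).
Result: proj_W(v) = (-2/11, 41/11, 47/11).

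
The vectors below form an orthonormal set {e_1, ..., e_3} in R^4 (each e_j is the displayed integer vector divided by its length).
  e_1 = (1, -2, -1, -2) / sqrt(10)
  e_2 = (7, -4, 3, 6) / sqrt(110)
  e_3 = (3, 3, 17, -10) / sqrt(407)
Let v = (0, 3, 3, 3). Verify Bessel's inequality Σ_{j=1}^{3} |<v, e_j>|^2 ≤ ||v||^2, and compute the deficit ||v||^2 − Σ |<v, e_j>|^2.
Σ |<v, e_j>|^2 = 990/37; ||v||^2 = 27; deficit = 9/37

Write each e_j = u_j / sqrt(<u_j, u_j>) where u_j is the displayed integer vector. Then <v, e_j> = <v, u_j> / sqrt(<u_j, u_j>), so |<v, e_j>|^2 = <v, u_j>^2 / <u_j, u_j>.
Coefficients: <v, e_1> = -15/sqrt(10), <v, e_2> = 15/sqrt(110), <v, e_3> = 30/sqrt(407).
Square and sum: Σ |<v, e_j>|^2 = 990/37.
Compute ||v||^2 = v·v = 27.
Deficit = 27 − 990/37 = 9/37 ≥ 0, confirming Bessel's inequality. (The deficit equals ||v − Σ <v,e_j> e_j||^2, the squared distance from v to span{e_j}.)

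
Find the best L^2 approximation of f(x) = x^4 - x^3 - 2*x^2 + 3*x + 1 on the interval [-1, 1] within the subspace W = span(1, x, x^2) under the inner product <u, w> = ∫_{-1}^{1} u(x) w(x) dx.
g(x) = -8*x^2/7 + 12*x/5 + 32/35

The best approximation g ∈ W is the orthogonal projection of f onto W. Writing g = a_0 + a_1 x + a_2 x^2, the coefficients solve the normal equations G · a = b where
  G_{ij} = <φ_i, φ_j> and b_i = <f, φ_i>, with φ_0 = 1, φ_1 = x, φ_2 = x^2.
G =
  [2, 0, 2/3]
  [0, 2/3, 0]
  [2/3, 0, 2/5],
b = (16/15, 8/5, 16/105).
Solving gives a_0 = 32/35, a_1 = 12/5, a_2 = -8/7, so
  g(x) = -8*x^2/7 + 12*x/5 + 32/35.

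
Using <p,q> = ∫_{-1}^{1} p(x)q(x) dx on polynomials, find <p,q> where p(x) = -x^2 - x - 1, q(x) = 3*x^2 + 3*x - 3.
<p,q> = 14/5

Expand the product: p(x)·q(x) = -3*x^4 - 6*x^3 - 3*x^2 + 3.
∫_{-1}^{1} of each monomial x^k gives [2/(k+1) if k even, 0 if k odd]. Integrating term-by-term (or equivalently evaluating the antiderivative F(x) = -3*x^5/5 - 3*x^4/2 - x^3 + 3*x at the endpoints):
  F(1) − F(−1) = -1/10 − (-29/10) = 14/5.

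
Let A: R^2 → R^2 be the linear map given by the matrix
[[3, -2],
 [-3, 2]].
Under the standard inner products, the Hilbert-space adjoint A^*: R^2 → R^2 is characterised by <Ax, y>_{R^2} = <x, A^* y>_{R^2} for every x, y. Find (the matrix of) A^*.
A^* = A^T =
[[3, -3],
 [-2, 2]]

For real matrices with standard dot products, the defining identity <Ax, y> = <x, A^* y> gives (Ax)^T y = x^T (A^*) y, i.e. x^T A^T y = x^T (A^*) y. Since this holds for all x, y, we must have A^* = A^T. Therefore
A^* =
[[3, -3],
 [-2, 2]].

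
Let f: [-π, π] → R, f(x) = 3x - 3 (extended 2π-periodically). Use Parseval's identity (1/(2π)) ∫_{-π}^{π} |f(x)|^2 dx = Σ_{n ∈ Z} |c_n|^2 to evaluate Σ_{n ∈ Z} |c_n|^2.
Σ |c_n|^2 = 3π^2 + 9

Expand and integrate term by term over [-π, π]:
  ∫ (3x)^2 dx = 9·(2π^3/3); ∫ 2·3·(-3)·x dx = 0 (odd integrand); ∫ (-3)^2 dx = 9·2π.
So (1/(2π)) ∫_{-π}^{π} (3x - 3)^2 dx = 9π^2/3 + 9 = 3π^2 + 9.
Parseval ⇒ Σ |c_n|^2 = 3π^2 + 9.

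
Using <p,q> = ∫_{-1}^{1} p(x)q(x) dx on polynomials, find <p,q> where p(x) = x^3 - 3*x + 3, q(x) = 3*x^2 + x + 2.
<p,q> = 82/5

Expand the product: p(x)·q(x) = 3*x^5 + x^4 - 7*x^3 + 6*x^2 - 3*x + 6.
∫_{-1}^{1} of each monomial x^k gives [2/(k+1) if k even, 0 if k odd]. Integrating term-by-term (or equivalently evaluating the antiderivative F(x) = x^6/2 + x^5/5 - 7*x^4/4 + 2*x^3 - 3*x^2/2 + 6*x at the endpoints):
  F(1) − F(−1) = 109/20 − (-219/20) = 82/5.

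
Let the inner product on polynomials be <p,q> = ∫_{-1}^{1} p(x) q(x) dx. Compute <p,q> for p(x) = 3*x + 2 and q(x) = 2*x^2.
<p,q> = 8/3

Expand the product: p(x)·q(x) = 6*x^3 + 4*x^2.
∫_{-1}^{1} of each monomial x^k gives [2/(k+1) if k even, 0 if k odd]. Integrating term-by-term (or equivalently evaluating the antiderivative F(x) = 3*x^4/2 + 4*x^3/3 at the endpoints):
  F(1) − F(−1) = 17/6 − (1/6) = 8/3.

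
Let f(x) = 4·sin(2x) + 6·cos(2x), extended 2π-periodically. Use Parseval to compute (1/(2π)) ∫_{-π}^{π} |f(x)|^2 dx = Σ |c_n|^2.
Σ |c_n|^2 = 26

Expand |f|^2 and use orthogonality of {sin(nx), cos(mx)} on [-π, π]:
  ∫_{-π}^{π} sin(nx)^2 dx = π, ∫ cos(mx)^2 dx = π, and cross terms integrate to 0.
So ∫_{-π}^{π} f(x)^2 dx = 4^2 · π + 6^2 · π = (16 + 36)π.
Divide by 2π: (16 + 36)/2 = 26.
By Parseval, this equals Σ |c_n|^2.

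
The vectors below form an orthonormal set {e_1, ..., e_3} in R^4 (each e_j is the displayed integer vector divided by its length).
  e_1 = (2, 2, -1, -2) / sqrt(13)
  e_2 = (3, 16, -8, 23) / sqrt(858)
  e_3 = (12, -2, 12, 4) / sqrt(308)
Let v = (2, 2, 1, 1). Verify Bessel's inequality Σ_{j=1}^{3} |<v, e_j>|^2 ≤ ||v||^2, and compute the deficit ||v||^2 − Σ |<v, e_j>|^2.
Σ |<v, e_j>|^2 = 395/42; ||v||^2 = 10; deficit = 25/42

Write each e_j = u_j / sqrt(<u_j, u_j>) where u_j is the displayed integer vector. Then <v, e_j> = <v, u_j> / sqrt(<u_j, u_j>), so |<v, e_j>|^2 = <v, u_j>^2 / <u_j, u_j>.
Coefficients: <v, e_1> = 5/sqrt(13), <v, e_2> = 53/sqrt(858), <v, e_3> = 36/sqrt(308).
Square and sum: Σ |<v, e_j>|^2 = 395/42.
Compute ||v||^2 = v·v = 10.
Deficit = 10 − 395/42 = 25/42 ≥ 0, confirming Bessel's inequality. (The deficit equals ||v − Σ <v,e_j> e_j||^2, the squared distance from v to span{e_j}.)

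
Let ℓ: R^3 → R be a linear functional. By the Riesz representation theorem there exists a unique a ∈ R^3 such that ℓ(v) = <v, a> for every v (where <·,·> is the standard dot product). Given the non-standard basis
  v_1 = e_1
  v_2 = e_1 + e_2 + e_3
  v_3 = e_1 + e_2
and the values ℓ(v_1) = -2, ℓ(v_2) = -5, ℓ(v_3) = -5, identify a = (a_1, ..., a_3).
a = (-2, -3, 0)

Write a = (a_1, ..., a_3) in the standard basis. For each basis vector v_i, ℓ(v_i) = <v_i, a> is a linear equation in the a_j's. Collect the n equations into a matrix system V a = ℓ, where row i of V is v_i (expressed in the standard basis). Since V is invertible (lower-triangular with 1s on the diagonal, up to permutation), solve by back-substitution:
  V =
[[1, 0, 0],
 [1, 1, 1],
 [1, 1, 0]]
  V a = (-2, -5, -5)
Solving gives a = (-2, -3, 0).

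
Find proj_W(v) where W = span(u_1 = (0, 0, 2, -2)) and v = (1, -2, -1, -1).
proj_W(v) = (0, 0, 0, 0)

Set up U = [u_1 | ... | u_1] ∈ R^(4×1). The projector onto W = col(U) is P = U (U^T U)^(-1) U^T.
Compute U^T U =
  [8],
and U^T v = (0).
Solve U^T U · c = U^T v for the coefficients: c = (0). The projection is proj_W(v) = U c.
Check: (v - proj_W(v)) · u_1 = 0  (should be 0).
Result: proj_W(v) = (0, 0, 0, 0).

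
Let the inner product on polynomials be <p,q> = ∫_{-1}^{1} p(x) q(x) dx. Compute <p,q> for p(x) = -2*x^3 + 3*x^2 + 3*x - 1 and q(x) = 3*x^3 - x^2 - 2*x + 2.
<p,q> = -22/21

Expand the product: p(x)·q(x) = -6*x^6 + 11*x^5 + 10*x^4 - 16*x^3 + x^2 + 8*x - 2.
∫_{-1}^{1} of each monomial x^k gives [2/(k+1) if k even, 0 if k odd]. Integrating term-by-term (or equivalently evaluating the antiderivative F(x) = -6*x^7/7 + 11*x^6/6 + 2*x^5 - 4*x^4 + x^3/3 + 4*x^2 - 2*x at the endpoints):
  F(1) − F(−1) = 55/42 − (33/14) = -22/21.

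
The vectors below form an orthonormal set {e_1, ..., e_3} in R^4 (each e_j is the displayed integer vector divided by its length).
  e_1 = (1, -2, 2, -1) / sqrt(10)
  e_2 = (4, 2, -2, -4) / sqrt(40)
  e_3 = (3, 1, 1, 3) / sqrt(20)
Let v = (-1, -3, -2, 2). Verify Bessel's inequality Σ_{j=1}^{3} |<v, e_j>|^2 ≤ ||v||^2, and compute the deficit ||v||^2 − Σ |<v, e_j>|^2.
Σ |<v, e_j>|^2 = 26/5; ||v||^2 = 18; deficit = 64/5

Write each e_j = u_j / sqrt(<u_j, u_j>) where u_j is the displayed integer vector. Then <v, e_j> = <v, u_j> / sqrt(<u_j, u_j>), so |<v, e_j>|^2 = <v, u_j>^2 / <u_j, u_j>.
Coefficients: <v, e_1> = -1/sqrt(10), <v, e_2> = -14/sqrt(40), <v, e_3> = -2/sqrt(20).
Square and sum: Σ |<v, e_j>|^2 = 26/5.
Compute ||v||^2 = v·v = 18.
Deficit = 18 − 26/5 = 64/5 ≥ 0, confirming Bessel's inequality. (The deficit equals ||v − Σ <v,e_j> e_j||^2, the squared distance from v to span{e_j}.)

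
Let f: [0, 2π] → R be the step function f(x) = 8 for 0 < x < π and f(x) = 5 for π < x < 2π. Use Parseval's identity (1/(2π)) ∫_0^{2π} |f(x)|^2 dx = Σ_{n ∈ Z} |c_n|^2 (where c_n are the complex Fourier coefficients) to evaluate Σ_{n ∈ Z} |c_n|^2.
Σ |c_n|^2 = 89/2

Parseval equates the L^2 energy of f (normalised by 1/(2π)) with the ℓ^2 sum of its Fourier coefficients: (1/(2π)) ∫_0^{2π} |f|^2 = Σ |c_n|^2.
Compute the left side: (1/(2π)) [∫_0^π 8^2 dx + ∫_π^{2π} 5^2 dx] = (1/(2π)) · (64π + 25π) = (64 + 25)/2 = 89/2.
So Σ_{n ∈ Z} |c_n|^2 = 89/2.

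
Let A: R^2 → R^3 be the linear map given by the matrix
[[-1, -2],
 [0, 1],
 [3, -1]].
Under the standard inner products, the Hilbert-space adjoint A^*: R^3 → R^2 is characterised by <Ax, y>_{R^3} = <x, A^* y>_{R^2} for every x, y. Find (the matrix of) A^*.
A^* = A^T =
[[-1, 0, 3],
 [-2, 1, -1]]

For real matrices with standard dot products, the defining identity <Ax, y> = <x, A^* y> gives (Ax)^T y = x^T (A^*) y, i.e. x^T A^T y = x^T (A^*) y. Since this holds for all x, y, we must have A^* = A^T. Therefore
A^* =
[[-1, 0, 3],
 [-2, 1, -1]].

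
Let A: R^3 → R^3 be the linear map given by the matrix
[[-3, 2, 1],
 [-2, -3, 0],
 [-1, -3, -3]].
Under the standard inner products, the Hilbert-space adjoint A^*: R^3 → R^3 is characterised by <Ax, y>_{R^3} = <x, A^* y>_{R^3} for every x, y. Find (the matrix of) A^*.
A^* = A^T =
[[-3, -2, -1],
 [2, -3, -3],
 [1, 0, -3]]

For real matrices with standard dot products, the defining identity <Ax, y> = <x, A^* y> gives (Ax)^T y = x^T (A^*) y, i.e. x^T A^T y = x^T (A^*) y. Since this holds for all x, y, we must have A^* = A^T. Therefore
A^* =
[[-3, -2, -1],
 [2, -3, -3],
 [1, 0, -3]].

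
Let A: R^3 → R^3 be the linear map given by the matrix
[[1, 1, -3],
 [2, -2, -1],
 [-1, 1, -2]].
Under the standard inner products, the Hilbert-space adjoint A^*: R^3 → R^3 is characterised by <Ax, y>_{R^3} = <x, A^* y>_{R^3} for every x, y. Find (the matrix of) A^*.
A^* = A^T =
[[1, 2, -1],
 [1, -2, 1],
 [-3, -1, -2]]

For real matrices with standard dot products, the defining identity <Ax, y> = <x, A^* y> gives (Ax)^T y = x^T (A^*) y, i.e. x^T A^T y = x^T (A^*) y. Since this holds for all x, y, we must have A^* = A^T. Therefore
A^* =
[[1, 2, -1],
 [1, -2, 1],
 [-3, -1, -2]].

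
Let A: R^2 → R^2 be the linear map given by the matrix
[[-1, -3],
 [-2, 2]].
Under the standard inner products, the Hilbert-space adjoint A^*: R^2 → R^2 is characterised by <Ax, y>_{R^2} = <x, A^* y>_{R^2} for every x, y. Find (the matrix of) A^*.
A^* = A^T =
[[-1, -2],
 [-3, 2]]

For real matrices with standard dot products, the defining identity <Ax, y> = <x, A^* y> gives (Ax)^T y = x^T (A^*) y, i.e. x^T A^T y = x^T (A^*) y. Since this holds for all x, y, we must have A^* = A^T. Therefore
A^* =
[[-1, -2],
 [-3, 2]].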